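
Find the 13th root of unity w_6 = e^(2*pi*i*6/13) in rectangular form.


Angle = 360*6/13 = 166.1538°
a = cos(166.1538°) = -0.9709
b = sin(166.1538°) = 0.2393

-0.9709 + 0.2393i


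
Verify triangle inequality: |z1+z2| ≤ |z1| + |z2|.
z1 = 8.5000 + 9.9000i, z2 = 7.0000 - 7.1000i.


|z1| = sqrt(8.5^2 + 9.9^2) = sqrt(170.26) = 13.0484
|z2| = sqrt(7^2 + (-7.1)^2) = sqrt(99.41) = 9.9705
z1+z2 = 15.5000 + 2.8000i
|z1+z2| = sqrt(248.09) = 15.7509
|z1|+|z2| = 13.0484 + 9.9705 = 23.0189

|z1+z2| = 15.7509 ≤ |z1|+|z2| = 23.0189 (verified)


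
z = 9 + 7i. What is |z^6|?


|z| = sqrt(81+49) = sqrt(130) = 11.4018
|z^6| = |z|^6 = (sqrt(130))^6 = 130^3 = 2197000

|z^6| = 2197000


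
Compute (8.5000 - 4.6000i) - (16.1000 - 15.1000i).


Real: 8.5 - 16.1 = -7.6
Imag: -4.6 + 15.1 = 10.5

-7.6000 + 10.5000i


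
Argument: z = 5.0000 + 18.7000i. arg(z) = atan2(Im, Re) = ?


Re = 5, Im = 18.7
arg = atan2(18.7, 5) = 75.0304 degrees

arg(z) = 75.0304 degrees


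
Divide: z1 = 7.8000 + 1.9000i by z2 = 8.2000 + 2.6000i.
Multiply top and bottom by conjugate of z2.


Conjugate of z2 = 8.2000 - 2.6000i
Numerator: (7.8000 + 1.9000i)(8.2000 - 2.6000i) = 68.9000 - 4.7000i
Denominator: 8.2^2 + 2.6^2 = 74
Result = (68.9000 - 4.7000i)/74

0.9311 - 0.0635i


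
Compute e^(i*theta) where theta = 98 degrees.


cos(98°) = -0.1392
sin(98°) = 0.9903

e^(i*98°) = -0.1392 + 0.9903i


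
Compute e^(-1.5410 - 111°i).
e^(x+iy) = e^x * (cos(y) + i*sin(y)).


e^-1.5410 = 0.21417
cos(-111°) = -0.3584
sin(-111°) = -0.9336
Real = 0.21417*(-0.3584) = -0.0768
Imag = 0.21417*(-0.9336) = -0.1999

-0.0768 - 0.1999i


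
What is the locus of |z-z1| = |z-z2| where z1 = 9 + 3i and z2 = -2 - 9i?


Equal distances means the locus is the perpendicular bisector of z1 and z2.
Midpoint = ((9+(-2))/2, (3+(-9))/2) = (3.5000, -3.0000)

Perpendicular bisector through (3.5000, -3.0000)


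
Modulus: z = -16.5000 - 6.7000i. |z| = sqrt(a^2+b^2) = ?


|z| = sqrt((-16.5)^2 + (-6.7)^2) = sqrt(272.25 + 44.89) = sqrt(317.14) = 17.8084

|z| = 17.8084


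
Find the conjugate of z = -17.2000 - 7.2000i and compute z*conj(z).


z_bar = -17.2000 + 7.2000i
z*z_bar = (-17.2)^2 + (-7.2)^2 = 295.84 + 51.84 = 347.68

z_bar = -17.2000 + 7.2000i, z*z_bar = 347.68


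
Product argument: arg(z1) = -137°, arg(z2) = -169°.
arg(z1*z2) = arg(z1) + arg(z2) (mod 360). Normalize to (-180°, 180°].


arg(z1*z2) = -137° - 169° = -306°
Normalized to (-180°, 180°]: 54°

54°


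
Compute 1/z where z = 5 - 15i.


|z|^2 = 25+225 = 250
1/z = (5 + 15i)/250

1/z = 0.0200 + 0.0600i


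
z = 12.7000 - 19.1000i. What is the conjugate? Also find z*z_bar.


z_bar = 12.7000 + 19.1000i
z*z_bar = 12.7^2 + (-19.1)^2 = 161.29 + 364.81 = 526.1

z_bar = 12.7000 + 19.1000i, z*z_bar = 526.1


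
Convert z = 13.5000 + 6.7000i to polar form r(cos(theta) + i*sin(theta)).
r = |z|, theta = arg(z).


r = sqrt(182.25+44.89) = sqrt(227.14) = 15.0712
theta = atan2(6.7, 13.5) = 26.3950 degrees

r = 15.0712, theta = 26.3950 degrees


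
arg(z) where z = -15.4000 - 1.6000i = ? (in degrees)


Re = -15.4, Im = -1.6
arg = atan2(-1.6, -15.4) = -174.0685 degrees

arg(z) = -174.0685 degrees


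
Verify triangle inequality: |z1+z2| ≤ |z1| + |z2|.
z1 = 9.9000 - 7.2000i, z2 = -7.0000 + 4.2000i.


|z1| = sqrt(9.9^2 + (-7.2)^2) = sqrt(149.85) = 12.2413
|z2| = sqrt((-7)^2 + 4.2^2) = sqrt(66.64) = 8.1633
z1+z2 = 2.9000 - 3.0000i
|z1+z2| = sqrt(17.41) = 4.1725
|z1|+|z2| = 12.2413 + 8.1633 = 20.4046

|z1+z2| = 4.1725 ≤ |z1|+|z2| = 20.4046 (verified)


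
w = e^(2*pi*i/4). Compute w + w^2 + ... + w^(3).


With w = e^(2*pi*i/4), all 4 of the 4th roots of unity w^0 = 1, w, ..., w^(3) sum to 0: 1 + w + ... + w^(3) = (1 - w^4)/(1 - w) = 0 since w^4 = 1, w ≠ 1.
Removing the root 1: w + w^2 + ... + w^(3) = 0 - 1 = -1

Sum = -1


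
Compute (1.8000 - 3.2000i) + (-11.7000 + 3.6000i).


Real: 1.8 - 11.7 = -9.9
Imag: -3.2 + 3.6 = 0.4

-9.9000 + 0.4000i


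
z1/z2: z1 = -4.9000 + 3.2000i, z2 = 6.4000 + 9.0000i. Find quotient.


Conjugate of z2 = 6.4000 - 9.0000i
Numerator: (-4.9000 + 3.2000i)(6.4000 - 9.0000i) = -2.5600 + 64.5800i
Denominator: 6.4^2 + 9^2 = 121.96
Result = (-2.5600 + 64.5800i)/121.96

-0.0210 + 0.5295i


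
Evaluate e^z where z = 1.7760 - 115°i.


e^1.7760 = 5.9062
cos(-115°) = -0.42262
sin(-115°) = -0.9063
Real = 5.9062*(-0.42262) = -2.4961
Imag = 5.9062*(-0.9063) = -5.3528

-2.4961 - 5.3528i


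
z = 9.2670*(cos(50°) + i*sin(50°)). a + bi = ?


a = 9.2670*cos(50°) = 9.2670*0.64279 = 5.9567
b = 9.2670*sin(50°) = 9.2670*0.76604 = 7.0989

5.9567 + 7.0989i


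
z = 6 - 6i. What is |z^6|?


|z| = sqrt(36+36) = sqrt(72) = 8.4853
|z^6| = |z|^6 = (sqrt(72))^6 = 72^3 = 373248

|z^6| = 373248


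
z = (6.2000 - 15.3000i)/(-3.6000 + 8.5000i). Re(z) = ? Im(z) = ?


Multiply by conjugate: (6.2000 - 15.3000i)(-3.6000 - 8.5000i) / ((-3.6)^2 + 8.5^2)
Numerator real = 6.2*(-3.6) - (15.3)*8.5 = -152.37
Numerator imag = -15.3*(-3.6) - 6.2*8.5 = 2.38
Denominator = 85.21
Re(z) = -152.37/85.21 = -1.7882
Im(z) = 2.38/85.21 = 0.0279

Re(z) = -1.7882, Im(z) = 0.0279


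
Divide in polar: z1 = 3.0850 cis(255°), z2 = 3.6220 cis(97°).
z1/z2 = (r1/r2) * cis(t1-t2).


r = 3.0850 / 3.6220 = 0.8517
theta = 255° - 97° = 158° = 158° (mod 360)

0.8517 cis(158°)


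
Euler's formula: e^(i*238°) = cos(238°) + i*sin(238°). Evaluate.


cos(238°) = -0.5299
sin(238°) = -0.8480

e^(i*238°) = -0.5299 - 0.8480i


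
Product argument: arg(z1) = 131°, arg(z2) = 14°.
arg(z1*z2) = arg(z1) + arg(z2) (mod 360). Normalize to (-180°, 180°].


arg(z1*z2) = 131° + 14° = 145°
Normalized to (-180°, 180°]: 145°

145°


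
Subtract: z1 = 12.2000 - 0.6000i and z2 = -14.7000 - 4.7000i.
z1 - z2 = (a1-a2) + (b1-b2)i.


Real: 12.2 + 14.7 = 26.9
Imag: -0.6 + 4.7 = 4.1

26.9000 + 4.1000i


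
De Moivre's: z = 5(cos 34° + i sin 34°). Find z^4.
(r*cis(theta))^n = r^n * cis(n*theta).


r^4 = 5^4 = 625
n*theta = 4*34° = 136° = 136° (mod 360)
a = 625*cos(136°) = -449.5874
b = 625*sin(136°) = 434.1615

625 cis(136°) = -449.5874 + 434.1615i


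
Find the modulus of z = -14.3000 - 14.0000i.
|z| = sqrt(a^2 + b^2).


|z| = sqrt((-14.3)^2 + (-14)^2) = sqrt(204.49 + 196) = sqrt(400.49) = 20.0122

|z| = 20.0122


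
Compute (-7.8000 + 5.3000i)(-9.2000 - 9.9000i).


Real = -7.8*(-9.2) - 5.3*(-9.9) = 71.76 - (-52.47) = 124.23
Imag = -7.8*(-9.9) - (9.2)*5.3 = 77.22 - (48.76) = 28.46

124.2300 + 28.4600i


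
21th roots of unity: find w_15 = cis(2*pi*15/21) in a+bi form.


Angle = 360*15/21 = 257.1429°
a = cos(257.1429°) = -0.2225
b = sin(257.1429°) = -0.9749

-0.2225 - 0.9749i


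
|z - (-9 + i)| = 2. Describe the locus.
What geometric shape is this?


|z - z0| = r is a circle with center z0 and radius r.
Center = (-9, 1), radius = 2

Circle with center (-9, 1) and radius 2


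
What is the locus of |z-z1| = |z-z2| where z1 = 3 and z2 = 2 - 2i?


Equal distances means the locus is the perpendicular bisector of z1 and z2.
Midpoint = ((3+2)/2, (0+(-2))/2) = (2.5000, -1.0000)

Perpendicular bisector through (2.5000, -1.0000)


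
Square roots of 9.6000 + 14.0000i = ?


|z| = sqrt(92.16+196) = 16.9753
sqrt((|z|+a)/2) = sqrt((16.9753+9.6)/2) = sqrt(13.2876) = 3.6452
sqrt((|z|-a)/2) = sqrt((16.9753-9.6)/2) = sqrt(3.6876) = 1.9203

±(3.6452 + 1.9203i) i.e. 3.6452 + 1.9203i and -3.6452 - 1.9203i


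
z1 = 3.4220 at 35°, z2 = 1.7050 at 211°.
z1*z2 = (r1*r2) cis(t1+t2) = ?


r = 3.4220 * 1.7050 = 5.8345
theta = 35° + 211° = 246° = 246° (mod 360)

5.8345 cis(246°)


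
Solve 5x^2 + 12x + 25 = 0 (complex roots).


disc = 12^2 - 4*5*25 = 144 - 500 = -356
sqrt(|disc|) = sqrt(356) = 18.8680
Real part = -12/(2*5) = -1.2000
Imag part = 18.8680/(2*5) = 1.8868

-1.2000 ± 1.8868i


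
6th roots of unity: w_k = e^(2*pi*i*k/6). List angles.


The 6th roots of unity are cis(360k/6°) for k=0..5
Angle step = 360/6 = 60°
Primitive root: cis(60°)
Primitive root = 0.5000 + 0.8660i

6 roots at angles: 0°, 60°, 120°, 180°, 240°, 300°


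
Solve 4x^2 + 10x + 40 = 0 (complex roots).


disc = 10^2 - 4*4*40 = 100 - 640 = -540
sqrt(|disc|) = sqrt(540) = 23.2379
Real part = -10/(2*4) = -1.2500
Imag part = 23.2379/(2*4) = 2.9047

-1.2500 ± 2.9047i


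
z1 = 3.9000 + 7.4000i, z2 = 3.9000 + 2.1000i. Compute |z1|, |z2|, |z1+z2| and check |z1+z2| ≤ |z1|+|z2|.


|z1| = sqrt(3.9^2 + 7.4^2) = sqrt(69.97) = 8.3648
|z2| = sqrt(3.9^2 + 2.1^2) = sqrt(19.62) = 4.4294
z1+z2 = 7.8000 + 9.5000i
|z1+z2| = sqrt(151.09) = 12.2919
|z1|+|z2| = 8.3648 + 4.4294 = 12.7942

|z1+z2| = 12.2919 ≤ |z1|+|z2| = 12.7942 (verified)


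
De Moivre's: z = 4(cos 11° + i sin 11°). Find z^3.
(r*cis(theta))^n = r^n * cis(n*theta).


r^3 = 4^3 = 64
n*theta = 3*11° = 33° = 33° (mod 360)
a = 64*cos(33°) = 53.6749
b = 64*sin(33°) = 34.8569

64 cis(33°) = 53.6749 + 34.8569i


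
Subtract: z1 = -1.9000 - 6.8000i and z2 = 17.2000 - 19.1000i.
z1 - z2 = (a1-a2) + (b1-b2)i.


Real: -1.9 - 17.2 = -19.1
Imag: -6.8 + 19.1 = 12.3

-19.1000 + 12.3000i


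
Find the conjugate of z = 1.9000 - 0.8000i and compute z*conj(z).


z_bar = 1.9000 + 0.8000i
z*z_bar = 1.9^2 + (-0.8)^2 = 3.61 + 0.64 = 4.25

z_bar = 1.9000 + 0.8000i, z*z_bar = 4.25


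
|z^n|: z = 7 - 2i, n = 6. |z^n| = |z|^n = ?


|z| = sqrt(49+4) = sqrt(53) = 7.2801
|z^6| = |z|^6 = (sqrt(53))^6 = 53^3 = 148877

|z^6| = 148877


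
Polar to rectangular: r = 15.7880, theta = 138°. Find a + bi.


a = 15.7880*cos(138°) = 15.7880*(-0.743145) = -11.7328
b = 15.7880*sin(138°) = 15.7880*0.66913 = 10.5642

-11.7328 + 10.5642i


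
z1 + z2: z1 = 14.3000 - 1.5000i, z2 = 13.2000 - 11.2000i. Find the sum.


Real: 14.3 + 13.2 = 27.5
Imag: -1.5 - 11.2 = -12.7

27.5000 - 12.7000i


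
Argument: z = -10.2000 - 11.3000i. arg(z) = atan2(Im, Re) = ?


Re = -10.2, Im = -11.3
arg = atan2(-11.3, -10.2) = -132.0711 degrees

arg(z) = -132.0711 degrees


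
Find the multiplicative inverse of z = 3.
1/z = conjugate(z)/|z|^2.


|z|^2 = 9+0 = 9
1/z = (3 - 0i)/9

1/z = 0.3333 + 0i


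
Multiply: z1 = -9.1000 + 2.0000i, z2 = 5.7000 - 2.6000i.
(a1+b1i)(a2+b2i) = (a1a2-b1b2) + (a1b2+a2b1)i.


Real = -9.1*5.7 - 2*(-2.6) = -51.87 - (-5.2) = -46.67
Imag = -9.1*(-2.6) + 5.7*2 = 23.66 + 11.4 = 35.06

-46.6700 + 35.0600i


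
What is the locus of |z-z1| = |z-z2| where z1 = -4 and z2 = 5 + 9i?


Equal distances means the locus is the perpendicular bisector of z1 and z2.
Midpoint = ((-4+5)/2, (0+9)/2) = (0.5000, 4.5000)

Perpendicular bisector through (0.5000, 4.5000)


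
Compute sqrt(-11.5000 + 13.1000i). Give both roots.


|z| = sqrt(132.25+171.61) = 17.4316
sqrt((|z|+a)/2) = sqrt((17.4316+(-11.5))/2) = sqrt(2.9658) = 1.7221
sqrt((|z|-a)/2) = sqrt((17.4316-(-11.5))/2) = sqrt(14.4658) = 3.8034

±(1.7221 + 3.8034i) i.e. 1.7221 + 3.8034i and -1.7221 - 3.8034i


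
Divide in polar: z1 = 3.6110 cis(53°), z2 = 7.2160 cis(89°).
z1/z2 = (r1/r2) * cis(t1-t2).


r = 3.6110 / 7.2160 = 0.5004
theta = 53° - 89° = -36° = 324° (mod 360)

0.5004 cis(324°)


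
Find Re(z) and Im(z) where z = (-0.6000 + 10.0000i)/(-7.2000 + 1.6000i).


Multiply by conjugate: (-0.6000 + 10.0000i)(-7.2000 - 1.6000i) / ((-7.2)^2 + 1.6^2)
Numerator real = -0.6*(-7.2) + 10*1.6 = 20.32
Numerator imag = 10*(-7.2) - (-0.6)*1.6 = -71.04
Denominator = 54.4
Re(z) = 20.32/54.4 = 0.3735
Im(z) = -71.04/54.4 = -1.3059

Re(z) = 0.3735, Im(z) = -1.3059


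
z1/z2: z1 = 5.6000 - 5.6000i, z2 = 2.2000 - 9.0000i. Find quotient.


Conjugate of z2 = 2.2000 + 9.0000i
Numerator: (5.6000 - 5.6000i)(2.2000 + 9.0000i) = 62.7200 + 38.0800i
Denominator: 2.2^2 + (-9)^2 = 85.84
Result = (62.7200 + 38.0800i)/85.84

0.7307 + 0.4436i


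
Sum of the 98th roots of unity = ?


The sum of all 98th roots of unity is 0.
Geometric series: (1 - w^98)/(1 - w) = (1-1)/(1-w) = 0 since w^98 = 1, w ≠ 1.
Alternatively: coefficient of z^97 in z^98 - 1 is 0.

0


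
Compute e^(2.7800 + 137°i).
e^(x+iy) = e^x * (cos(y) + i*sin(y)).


e^2.7800 = 16.1190
cos(137°) = -0.731354
sin(137°) = 0.681998
Real = 16.1190*(-0.731354) = -11.7887
Imag = 16.1190*0.681998 = 10.9931

-11.7887 + 10.9931i


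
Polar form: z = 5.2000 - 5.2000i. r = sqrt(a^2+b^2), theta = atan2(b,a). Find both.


r = sqrt(27.04+27.04) = sqrt(54.08) = 7.3539
theta = atan2(-5.2, 5.2) = -45.0000 degrees

r = 7.3539, theta = -45.0000 degrees


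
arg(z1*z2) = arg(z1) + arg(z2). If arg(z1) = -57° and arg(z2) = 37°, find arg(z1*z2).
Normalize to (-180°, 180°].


arg(z1*z2) = -57° + 37° = -20°
Normalized to (-180°, 180°]: -20°

-20°


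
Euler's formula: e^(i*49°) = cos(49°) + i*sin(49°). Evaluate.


cos(49°) = 0.6561
sin(49°) = 0.7547

e^(i*49°) = 0.6561 + 0.7547i


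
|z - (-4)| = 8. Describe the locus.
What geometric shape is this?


|z - z0| = r is a circle with center z0 and radius r.
Center = (-4, 0), radius = 8

Circle with center (-4, 0) and radius 8


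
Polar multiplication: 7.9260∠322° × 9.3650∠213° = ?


r = 7.9260 * 9.3650 = 74.2270
theta = 322° + 213° = 535° = 175° (mod 360)

74.2270 cis(175°)


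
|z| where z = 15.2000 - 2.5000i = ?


|z| = sqrt(15.2^2 + (-2.5)^2) = sqrt(231.04 + 6.25) = sqrt(237.29) = 15.4042

|z| = 15.4042


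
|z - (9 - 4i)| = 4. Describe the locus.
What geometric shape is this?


|z - z0| = r is a circle with center z0 and radius r.
Center = (9, -4), radius = 4

Circle with center (9, -4) and radius 4


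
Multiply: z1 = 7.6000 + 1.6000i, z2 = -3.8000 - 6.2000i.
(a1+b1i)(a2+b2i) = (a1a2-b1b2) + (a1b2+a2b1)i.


Real = 7.6*(-3.8) - 1.6*(-6.2) = -28.88 - (-9.92) = -18.96
Imag = 7.6*(-6.2) - (3.8)*1.6 = -47.12 - (6.08) = -53.2

-18.9600 - 53.2000i


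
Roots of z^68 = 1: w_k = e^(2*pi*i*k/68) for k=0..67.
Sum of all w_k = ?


The sum of all 68th roots of unity is 0.
Geometric series: (1 - w^68)/(1 - w) = (1-1)/(1-w) = 0 since w^68 = 1, w ≠ 1.
Alternatively: coefficient of z^67 in z^68 - 1 is 0.

0


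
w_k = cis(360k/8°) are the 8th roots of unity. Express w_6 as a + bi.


Angle = 360*6/8 = 270°
a = cos(270°) = 0
b = sin(270°) = -1.0000

0 - 1.0000i


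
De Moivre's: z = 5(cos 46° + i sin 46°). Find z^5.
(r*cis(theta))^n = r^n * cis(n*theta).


r^5 = 5^5 = 3125
n*theta = 5*46° = 230° = 230° (mod 360)
a = 3125*cos(230°) = -2008.7113
b = 3125*sin(230°) = -2393.8889

3125 cis(230°) = -2008.7113 - 2393.8889i


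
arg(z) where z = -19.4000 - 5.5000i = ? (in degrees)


Re = -19.4, Im = -5.5
arg = atan2(-5.5, -19.4) = -164.1717 degrees

arg(z) = -164.1717 degrees


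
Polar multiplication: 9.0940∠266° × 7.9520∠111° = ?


r = 9.0940 * 7.9520 = 72.3155
theta = 266° + 111° = 377° = 17° (mod 360)

72.3155 cis(17°)


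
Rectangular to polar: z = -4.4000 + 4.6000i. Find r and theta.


r = sqrt(19.36+21.16) = sqrt(40.52) = 6.3655
theta = atan2(4.6, -4.4) = 133.7270 degrees

r = 6.3655, theta = 133.7270 degrees


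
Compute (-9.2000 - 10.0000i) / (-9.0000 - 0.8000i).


Conjugate of z2 = -9.0000 + 0.8000i
Numerator: (-9.2000 - 10.0000i)(-9.0000 + 0.8000i) = 90.8000 + 82.6400i
Denominator: (-9)^2 + (-0.8)^2 = 81.64
Result = (90.8000 + 82.6400i)/81.64

1.1122 + 1.0122i


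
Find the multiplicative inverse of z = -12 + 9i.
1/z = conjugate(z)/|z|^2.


|z|^2 = 144+81 = 225
1/z = (-12 - 9i)/225

1/z = -0.0533 - 0.0400i


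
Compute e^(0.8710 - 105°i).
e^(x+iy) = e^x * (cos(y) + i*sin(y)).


e^0.8710 = 2.3893
cos(-105°) = -0.2588
sin(-105°) = -0.96593
Real = 2.3893*(-0.2588) = -0.6184
Imag = 2.3893*(-0.96593) = -2.3079

-0.6184 - 2.3079i


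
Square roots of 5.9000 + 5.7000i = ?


|z| = sqrt(34.81+32.49) = 8.2037
sqrt((|z|+a)/2) = sqrt((8.2037+5.9)/2) = sqrt(7.0518) = 2.6555
sqrt((|z|-a)/2) = sqrt((8.2037-5.9)/2) = sqrt(1.1518) = 1.0732

±(2.6555 + 1.0732i) i.e. 2.6555 + 1.0732i and -2.6555 - 1.0732i


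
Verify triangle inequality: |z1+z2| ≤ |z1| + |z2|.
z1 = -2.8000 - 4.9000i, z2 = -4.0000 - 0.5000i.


|z1| = sqrt((-2.8)^2 + (-4.9)^2) = sqrt(31.85) = 5.6436
|z2| = sqrt((-4)^2 + (-0.5)^2) = sqrt(16.25) = 4.0311
z1+z2 = -6.8000 - 5.4000i
|z1+z2| = sqrt(75.4) = 8.6833
|z1|+|z2| = 5.6436 + 4.0311 = 9.6747

|z1+z2| = 8.6833 ≤ |z1|+|z2| = 9.6747 (verified)


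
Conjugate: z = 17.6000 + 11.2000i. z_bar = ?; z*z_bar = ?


z_bar = 17.6000 - 11.2000i
z*z_bar = 17.6^2 + 11.2^2 = 309.76 + 125.44 = 435.2

z_bar = 17.6000 - 11.2000i, z*z_bar = 435.2


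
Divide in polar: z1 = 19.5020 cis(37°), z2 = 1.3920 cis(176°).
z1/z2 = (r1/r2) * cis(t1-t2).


r = 19.5020 / 1.3920 = 14.0101
theta = 37° - 176° = -139° = 221° (mod 360)

14.0101 cis(221°)


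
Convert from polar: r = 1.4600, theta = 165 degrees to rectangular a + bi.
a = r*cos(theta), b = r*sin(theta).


a = 1.4600*cos(165°) = 1.4600*(-0.96593) = -1.4103
b = 1.4600*sin(165°) = 1.4600*0.25882 = 0.3779

-1.4103 + 0.3779i


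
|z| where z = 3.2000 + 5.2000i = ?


|z| = sqrt(3.2^2 + 5.2^2) = sqrt(10.24 + 27.04) = sqrt(37.28) = 6.1057

|z| = 6.1057


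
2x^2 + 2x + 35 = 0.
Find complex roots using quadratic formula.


disc = 2^2 - 4*2*35 = 4 - 280 = -276
sqrt(|disc|) = sqrt(276) = 16.6132
Real part = -2/(2*2) = -0.5000
Imag part = 16.6132/(2*2) = 4.1533

-0.5000 ± 4.1533i


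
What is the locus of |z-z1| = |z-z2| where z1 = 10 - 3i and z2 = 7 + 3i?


Equal distances means the locus is the perpendicular bisector of z1 and z2.
Midpoint = ((10+7)/2, (-3+3)/2) = (8.5000, 0)

Perpendicular bisector through (8.5000, 0)


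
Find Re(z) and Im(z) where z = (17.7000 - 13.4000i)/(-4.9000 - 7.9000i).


Multiply by conjugate: (17.7000 - 13.4000i)(-4.9000 + 7.9000i) / ((-4.9)^2 + (-7.9)^2)
Numerator real = 17.7*(-4.9) - (13.4)*(-7.9) = 19.13
Numerator imag = -13.4*(-4.9) - 17.7*(-7.9) = 205.49
Denominator = 86.42
Re(z) = 19.13/86.42 = 0.2214
Im(z) = 205.49/86.42 = 2.3778

Re(z) = 0.2214, Im(z) = 2.3778


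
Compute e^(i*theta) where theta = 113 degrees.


cos(113°) = -0.3907
sin(113°) = 0.9205

e^(i*113°) = -0.3907 + 0.9205i


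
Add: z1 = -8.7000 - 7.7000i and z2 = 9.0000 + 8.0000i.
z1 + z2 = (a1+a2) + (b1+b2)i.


Real: -8.7 + 9 = 0.3
Imag: -7.7 + 8 = 0.3

0.3000 + 0.3000i


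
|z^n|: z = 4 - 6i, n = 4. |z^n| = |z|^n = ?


|z| = sqrt(16+36) = sqrt(52) = 7.2111
|z^4| = |z|^4 = (sqrt(52))^4 = 52^2 = 2704

|z^4| = 2704


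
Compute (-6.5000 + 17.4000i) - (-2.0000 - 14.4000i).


Real: -6.5 + 2 = -4.5
Imag: 17.4 + 14.4 = 31.8

-4.5000 + 31.8000i


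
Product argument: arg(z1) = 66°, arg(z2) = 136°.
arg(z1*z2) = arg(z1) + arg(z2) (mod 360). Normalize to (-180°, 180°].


arg(z1*z2) = 66° + 136° = 202°
Normalized to (-180°, 180°]: -158°

-158°


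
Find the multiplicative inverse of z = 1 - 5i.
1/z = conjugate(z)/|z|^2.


|z|^2 = 1+25 = 26
1/z = (1 + 5i)/26

1/z = 0.0385 + 0.1923i


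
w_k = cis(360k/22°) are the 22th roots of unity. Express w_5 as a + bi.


Angle = 360*5/22 = 81.8182°
a = cos(81.8182°) = 0.1423
b = sin(81.8182°) = 0.9898

0.1423 + 0.9898i


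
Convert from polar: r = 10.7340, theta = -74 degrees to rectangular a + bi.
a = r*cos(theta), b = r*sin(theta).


a = 10.7340*cos(-74°) = 10.7340*0.27564 = 2.9587
b = 10.7340*sin(-74°) = 10.7340*(-0.96126) = -10.3182

2.9587 - 10.3182i


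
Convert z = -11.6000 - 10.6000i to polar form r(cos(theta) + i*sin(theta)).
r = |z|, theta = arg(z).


r = sqrt(134.56+112.36) = sqrt(246.92) = 15.7137
theta = atan2(-10.6, -11.6) = -137.5791 degrees

r = 15.7137, theta = -137.5791 degrees


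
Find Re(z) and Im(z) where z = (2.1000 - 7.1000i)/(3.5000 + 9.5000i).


Multiply by conjugate: (2.1000 - 7.1000i)(3.5000 - 9.5000i) / (3.5^2 + 9.5^2)
Numerator real = 2.1*3.5 - (7.1)*9.5 = -60.1
Numerator imag = -7.1*3.5 - 2.1*9.5 = -44.8
Denominator = 102.5
Re(z) = -60.1/102.5 = -0.5863
Im(z) = -44.8/102.5 = -0.4371

Re(z) = -0.5863, Im(z) = -0.4371


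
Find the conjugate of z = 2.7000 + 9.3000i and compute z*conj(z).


z_bar = 2.7000 - 9.3000i
z*z_bar = 2.7^2 + 9.3^2 = 7.29 + 86.49 = 93.78

z_bar = 2.7000 - 9.3000i, z*z_bar = 93.78


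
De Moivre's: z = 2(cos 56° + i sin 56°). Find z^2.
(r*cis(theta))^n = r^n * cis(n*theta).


r^2 = 2^2 = 4
n*theta = 2*56° = 112° = 112° (mod 360)
a = 4*cos(112°) = -1.4984
b = 4*sin(112°) = 3.7087

4 cis(112°) = -1.4984 + 3.7087i


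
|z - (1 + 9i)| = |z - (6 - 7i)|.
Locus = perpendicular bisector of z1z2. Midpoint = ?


Equal distances means the locus is the perpendicular bisector of z1 and z2.
Midpoint = ((1+6)/2, (9+(-7))/2) = (3.5000, 1.0000)

Perpendicular bisector through (3.5000, 1.0000)


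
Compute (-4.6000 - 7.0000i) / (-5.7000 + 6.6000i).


Conjugate of z2 = -5.7000 - 6.6000i
Numerator: (-4.6000 - 7.0000i)(-5.7000 - 6.6000i) = -19.9800 + 70.2600i
Denominator: (-5.7)^2 + 6.6^2 = 76.05
Result = (-19.9800 + 70.2600i)/76.05

-0.2627 + 0.9239i


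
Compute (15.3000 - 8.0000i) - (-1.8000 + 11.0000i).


Real: 15.3 + 1.8 = 17.1
Imag: -8 - 11 = -19

17.1000 - 19.0000i


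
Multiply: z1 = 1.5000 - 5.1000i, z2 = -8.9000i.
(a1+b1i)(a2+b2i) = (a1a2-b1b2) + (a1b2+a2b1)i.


Real = 1.5*0 - (-5.1)*(-8.9) = 0 - 45.39 = -45.39
Imag = 1.5*(-8.9) + 0*(-5.1) = -13.35 + 0 = -13.35

-45.3900 - 13.3500i


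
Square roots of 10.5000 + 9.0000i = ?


|z| = sqrt(110.25+81) = 13.8293
sqrt((|z|+a)/2) = sqrt((13.8293+10.5)/2) = sqrt(12.1647) = 3.4878
sqrt((|z|-a)/2) = sqrt((13.8293-10.5)/2) = sqrt(1.6647) = 1.2902

±(3.4878 + 1.2902i) i.e. 3.4878 + 1.2902i and -3.4878 - 1.2902i


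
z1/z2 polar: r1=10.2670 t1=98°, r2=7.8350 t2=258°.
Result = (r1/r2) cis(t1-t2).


r = 10.2670 / 7.8350 = 1.3104
theta = 98° - 258° = -160° = 200° (mod 360)

1.3104 cis(200°)


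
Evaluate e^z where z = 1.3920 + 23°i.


e^1.3920 = 4.0229
cos(23°) = 0.9205
sin(23°) = 0.39073
Real = 4.0229*0.9205 = 3.7031
Imag = 4.0229*0.39073 = 1.5719

3.7031 + 1.5719i


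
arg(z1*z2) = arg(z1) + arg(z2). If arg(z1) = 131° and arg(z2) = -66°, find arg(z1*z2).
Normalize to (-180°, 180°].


arg(z1*z2) = 131° - 66° = 65°
Normalized to (-180°, 180°]: 65°

65°


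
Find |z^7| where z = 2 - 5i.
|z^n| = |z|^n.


|z| = sqrt(4+25) = sqrt(29) = 5.3852
|z^7| = |z|^7 = (sqrt(29))^7 = 29^3 * sqrt(29) = 24389*sqrt(29)

|z^7| = 24389*sqrt(29) ≈ 131338.7845


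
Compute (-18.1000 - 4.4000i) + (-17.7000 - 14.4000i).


Real: -18.1 - 17.7 = -35.8
Imag: -4.4 - 14.4 = -18.8

-35.8000 - 18.8000i


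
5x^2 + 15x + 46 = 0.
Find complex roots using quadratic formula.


disc = 15^2 - 4*5*46 = 225 - 920 = -695
sqrt(|disc|) = sqrt(695) = 26.3629
Real part = -15/(2*5) = -1.5000
Imag part = 26.3629/(2*5) = 2.6363

-1.5000 ± 2.6363i


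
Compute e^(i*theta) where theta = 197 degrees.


cos(197°) = -0.9563
sin(197°) = -0.2924

e^(i*197°) = -0.9563 - 0.2924i


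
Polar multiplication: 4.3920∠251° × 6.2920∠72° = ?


r = 4.3920 * 6.2920 = 27.6345
theta = 251° + 72° = 323° = 323° (mod 360)

27.6345 cis(323°)


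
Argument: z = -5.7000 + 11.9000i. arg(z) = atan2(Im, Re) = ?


Re = -5.7, Im = 11.9
arg = atan2(11.9, -5.7) = 115.5940 degrees

arg(z) = 115.5940 degrees


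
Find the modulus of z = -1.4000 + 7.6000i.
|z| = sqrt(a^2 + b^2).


|z| = sqrt((-1.4)^2 + 7.6^2) = sqrt(1.96 + 57.76) = sqrt(59.72) = 7.7279

|z| = 7.7279


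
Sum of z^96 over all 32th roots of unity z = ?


The roots are w_k = w^k with w = e^(2*pi*i/32), and (w^k)^96 = (w^96)^k.
So S = 1 + u + u^2 + ... + u^(31) with u = w^96.
96 = 3*32 + 0, so 96 is a multiple of 32 and u = (w^32)^3 = 1.
Every one of the 32 terms equals 1: S = 32

S = 32


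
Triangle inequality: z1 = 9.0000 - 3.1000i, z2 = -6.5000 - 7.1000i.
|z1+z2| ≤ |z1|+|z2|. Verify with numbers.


|z1| = sqrt(9^2 + (-3.1)^2) = sqrt(90.61) = 9.5189
|z2| = sqrt((-6.5)^2 + (-7.1)^2) = sqrt(92.66) = 9.6260
z1+z2 = 2.5000 - 10.2000i
|z1+z2| = sqrt(110.29) = 10.5019
|z1|+|z2| = 9.5189 + 9.6260 = 19.1449

|z1+z2| = 10.5019 ≤ |z1|+|z2| = 19.1449 (verified)


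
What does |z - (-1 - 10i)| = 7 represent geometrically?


|z - z0| = r is a circle with center z0 and radius r.
Center = (-1, -10), radius = 7

Circle with center (-1, -10) and radius 7


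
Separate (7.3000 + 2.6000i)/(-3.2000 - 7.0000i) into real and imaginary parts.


Multiply by conjugate: (7.3000 + 2.6000i)(-3.2000 + 7.0000i) / ((-3.2)^2 + (-7)^2)
Numerator real = 7.3*(-3.2) + 2.6*(-7) = -41.56
Numerator imag = 2.6*(-3.2) - 7.3*(-7) = 42.78
Denominator = 59.24
Re(z) = -41.56/59.24 = -0.7016
Im(z) = 42.78/59.24 = 0.7221

Re(z) = -0.7016, Im(z) = 0.7221


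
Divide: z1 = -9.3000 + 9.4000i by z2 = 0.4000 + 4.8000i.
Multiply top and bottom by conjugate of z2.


Conjugate of z2 = 0.4000 - 4.8000i
Numerator: (-9.3000 + 9.4000i)(0.4000 - 4.8000i) = 41.4000 + 48.4000i
Denominator: 0.4^2 + 4.8^2 = 23.2
Result = (41.4000 + 48.4000i)/23.2

1.7845 + 2.0862i


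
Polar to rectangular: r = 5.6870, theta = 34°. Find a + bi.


a = 5.6870*cos(34°) = 5.6870*0.829038 = 4.7147
b = 5.6870*sin(34°) = 5.6870*0.55919 = 3.1801

4.7147 + 3.1801i


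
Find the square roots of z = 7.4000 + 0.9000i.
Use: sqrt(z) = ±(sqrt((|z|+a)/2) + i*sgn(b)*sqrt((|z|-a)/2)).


|z| = sqrt(54.76+0.81) = 7.4545
sqrt((|z|+a)/2) = sqrt((7.4545+7.4)/2) = sqrt(7.4273) = 2.7253
sqrt((|z|-a)/2) = sqrt((7.4545-7.4)/2) = sqrt(0.0273) = 0.1651

±(2.7253 + 0.1651i) i.e. 2.7253 + 0.1651i and -2.7253 - 0.1651i


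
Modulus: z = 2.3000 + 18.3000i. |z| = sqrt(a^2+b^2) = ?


|z| = sqrt(2.3^2 + 18.3^2) = sqrt(5.29 + 334.89) = sqrt(340.18) = 18.4440

|z| = 18.4440


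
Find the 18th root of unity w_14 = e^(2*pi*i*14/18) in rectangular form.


Angle = 360*14/18 = 280°
a = cos(280°) = 0.1736
b = sin(280°) = -0.9848

0.1736 - 0.9848i


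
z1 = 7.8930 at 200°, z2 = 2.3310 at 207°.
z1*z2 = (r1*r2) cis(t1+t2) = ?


r = 7.8930 * 2.3310 = 18.3986
theta = 200° + 207° = 407° = 47° (mod 360)

18.3986 cis(47°)


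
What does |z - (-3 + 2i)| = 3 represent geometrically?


|z - z0| = r is a circle with center z0 and radius r.
Center = (-3, 2), radius = 3

Circle with center (-3, 2) and radius 3


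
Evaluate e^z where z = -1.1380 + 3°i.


e^-1.1380 = 0.32046
cos(3°) = 0.9986
sin(3°) = 0.0523
Real = 0.32046*0.9986 = 0.3200
Imag = 0.32046*0.0523 = 0.0168

0.3200 + 0.0168i


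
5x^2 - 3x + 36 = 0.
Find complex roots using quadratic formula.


disc = (-3)^2 - 4*5*36 = 9 - 720 = -711
sqrt(|disc|) = sqrt(711) = 26.6646
Real part = 3/(2*5) = 0.3000
Imag part = 26.6646/(2*5) = 2.6665

0.3000 ± 2.6665i


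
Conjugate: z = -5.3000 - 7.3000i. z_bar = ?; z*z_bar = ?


z_bar = -5.3000 + 7.3000i
z*z_bar = (-5.3)^2 + (-7.3)^2 = 28.09 + 53.29 = 81.38

z_bar = -5.3000 + 7.3000i, z*z_bar = 81.38


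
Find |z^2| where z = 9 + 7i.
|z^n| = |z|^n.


|z| = sqrt(81+49) = sqrt(130) = 11.4018
|z^2| = |z|^2 = (sqrt(130))^2 = 130

|z^2| = 130


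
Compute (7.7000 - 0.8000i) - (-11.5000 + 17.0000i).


Real: 7.7 + 11.5 = 19.2
Imag: -0.8 - 17 = -17.8

19.2000 - 17.8000i


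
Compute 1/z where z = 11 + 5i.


|z|^2 = 121+25 = 146
1/z = (11 - 5i)/146

1/z = 0.0753 - 0.0342i


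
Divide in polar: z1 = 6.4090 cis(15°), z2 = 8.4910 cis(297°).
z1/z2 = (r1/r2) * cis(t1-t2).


r = 6.4090 / 8.4910 = 0.7548
theta = 15° - 297° = -282° = 78° (mod 360)

0.7548 cis(78°)


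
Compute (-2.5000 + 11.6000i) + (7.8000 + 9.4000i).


Real: -2.5 + 7.8 = 5.3
Imag: 11.6 + 9.4 = 21

5.3000 + 21.0000i


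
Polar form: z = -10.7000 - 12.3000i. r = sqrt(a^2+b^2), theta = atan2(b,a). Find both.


r = sqrt(114.49+151.29) = sqrt(265.78) = 16.3028
theta = atan2(-12.3, -10.7) = -131.0206 degrees

r = 16.3028, theta = -131.0206 degrees


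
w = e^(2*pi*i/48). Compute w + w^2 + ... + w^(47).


With w = e^(2*pi*i/48), all 48 of the 48th roots of unity w^0 = 1, w, ..., w^(47) sum to 0: 1 + w + ... + w^(47) = (1 - w^48)/(1 - w) = 0 since w^48 = 1, w ≠ 1.
Removing the root 1: w + w^2 + ... + w^(47) = 0 - 1 = -1

Sum = -1


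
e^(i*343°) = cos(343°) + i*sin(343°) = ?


cos(343°) = 0.9563
sin(343°) = -0.2924

e^(i*343°) = 0.9563 - 0.2924i


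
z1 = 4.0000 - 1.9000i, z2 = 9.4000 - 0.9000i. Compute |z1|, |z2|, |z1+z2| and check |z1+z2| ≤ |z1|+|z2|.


|z1| = sqrt(4^2 + (-1.9)^2) = sqrt(19.61) = 4.4283
|z2| = sqrt(9.4^2 + (-0.9)^2) = sqrt(89.17) = 9.4430
z1+z2 = 13.4000 - 2.8000i
|z1+z2| = sqrt(187.4) = 13.6894
|z1|+|z2| = 4.4283 + 9.4430 = 13.8713

|z1+z2| = 13.6894 ≤ |z1|+|z2| = 13.8713 (verified)


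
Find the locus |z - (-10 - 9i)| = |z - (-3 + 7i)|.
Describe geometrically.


Equal distances means the locus is the perpendicular bisector of z1 and z2.
Midpoint = ((-10+(-3))/2, (-9+7)/2) = (-6.5000, -1.0000)

Perpendicular bisector through (-6.5000, -1.0000)


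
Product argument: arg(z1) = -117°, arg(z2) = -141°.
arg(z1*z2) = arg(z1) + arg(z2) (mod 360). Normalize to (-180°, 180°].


arg(z1*z2) = -117° - 141° = -258°
Normalized to (-180°, 180°]: 102°

102°


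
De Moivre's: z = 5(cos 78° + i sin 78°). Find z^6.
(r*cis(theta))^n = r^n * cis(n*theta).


r^6 = 5^6 = 15625
n*theta = 6*78° = 468° = 108° (mod 360)
a = 15625*cos(108°) = -4828.3905
b = 15625*sin(108°) = 14860.2581

15625 cis(108°) = -4828.3905 + 14860.2581i


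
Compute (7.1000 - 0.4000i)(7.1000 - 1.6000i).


Real = 7.1*7.1 - (-0.4)*(-1.6) = 50.41 - 0.64 = 49.77
Imag = 7.1*(-1.6) + 7.1*(-0.4) = -11.36 - (2.84) = -14.2

49.7700 - 14.2000i


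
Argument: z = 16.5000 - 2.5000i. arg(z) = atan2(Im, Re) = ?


Re = 16.5, Im = -2.5
arg = atan2(-2.5, 16.5) = -8.6156 degrees

arg(z) = -8.6156 degrees


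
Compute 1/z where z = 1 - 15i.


|z|^2 = 1+225 = 226
1/z = (1 + 15i)/226

1/z = 0.0044 + 0.0664i


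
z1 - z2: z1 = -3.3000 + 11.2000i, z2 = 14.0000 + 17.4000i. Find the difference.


Real: -3.3 - 14 = -17.3
Imag: 11.2 - 17.4 = -6.2

-17.3000 - 6.2000i


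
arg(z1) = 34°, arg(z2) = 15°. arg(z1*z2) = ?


arg(z1*z2) = 34° + 15° = 49°
Normalized to (-180°, 180°]: 49°

49°


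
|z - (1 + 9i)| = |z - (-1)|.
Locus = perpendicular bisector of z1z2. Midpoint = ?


Equal distances means the locus is the perpendicular bisector of z1 and z2.
Midpoint = ((1+(-1))/2, (9+0)/2) = (0, 4.5000)

Perpendicular bisector through (0, 4.5000)


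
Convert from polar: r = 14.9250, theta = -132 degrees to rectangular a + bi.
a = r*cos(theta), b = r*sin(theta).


a = 14.9250*cos(-132°) = 14.9250*(-0.66913) = -9.9868
b = 14.9250*sin(-132°) = 14.9250*(-0.74314) = -11.0914

-9.9868 - 11.0914i


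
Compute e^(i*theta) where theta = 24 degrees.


cos(24°) = 0.9135
sin(24°) = 0.4067

e^(i*24°) = 0.9135 + 0.4067i


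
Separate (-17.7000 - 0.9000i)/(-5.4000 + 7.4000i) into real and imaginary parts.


Multiply by conjugate: (-17.7000 - 0.9000i)(-5.4000 - 7.4000i) / ((-5.4)^2 + 7.4^2)
Numerator real = -17.7*(-5.4) - (0.9)*7.4 = 88.92
Numerator imag = -0.9*(-5.4) - (-17.7)*7.4 = 135.84
Denominator = 83.92
Re(z) = 88.92/83.92 = 1.0596
Im(z) = 135.84/83.92 = 1.6187

Re(z) = 1.0596, Im(z) = 1.6187


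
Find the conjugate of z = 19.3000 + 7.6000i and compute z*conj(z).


z_bar = 19.3000 - 7.6000i
z*z_bar = 19.3^2 + 7.6^2 = 372.49 + 57.76 = 430.25

z_bar = 19.3000 - 7.6000i, z*z_bar = 430.25


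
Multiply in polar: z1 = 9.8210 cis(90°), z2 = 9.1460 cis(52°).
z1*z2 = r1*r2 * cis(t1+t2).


r = 9.8210 * 9.1460 = 89.8229
theta = 90° + 52° = 142° = 142° (mod 360)

89.8229 cis(142°)


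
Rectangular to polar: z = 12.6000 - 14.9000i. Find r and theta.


r = sqrt(158.76+222.01) = sqrt(380.77) = 19.5133
theta = atan2(-14.9, 12.6) = -49.7809 degrees

r = 19.5133, theta = -49.7809 degrees


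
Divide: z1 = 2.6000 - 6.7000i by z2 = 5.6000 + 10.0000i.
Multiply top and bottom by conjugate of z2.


Conjugate of z2 = 5.6000 - 10.0000i
Numerator: (2.6000 - 6.7000i)(5.6000 - 10.0000i) = -52.4400 - 63.5200i
Denominator: 5.6^2 + 10^2 = 131.36
Result = (-52.4400 - 63.5200i)/131.36

-0.3992 - 0.4836i


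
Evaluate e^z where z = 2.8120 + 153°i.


e^2.8120 = 16.6432
cos(153°) = -0.891007
sin(153°) = 0.45399
Real = 16.6432*(-0.891007) = -14.8292
Imag = 16.6432*0.45399 = 7.5558

-14.8292 + 7.5558i


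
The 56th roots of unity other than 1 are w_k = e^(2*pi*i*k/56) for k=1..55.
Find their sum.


With w = e^(2*pi*i/56), all 56 of the 56th roots of unity w^0 = 1, w, ..., w^(55) sum to 0: 1 + w + ... + w^(55) = (1 - w^56)/(1 - w) = 0 since w^56 = 1, w ≠ 1.
Removing the root 1: w + w^2 + ... + w^(55) = 0 - 1 = -1

Sum = -1


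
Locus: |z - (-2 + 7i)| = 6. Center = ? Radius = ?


|z - z0| = r is a circle with center z0 and radius r.
Center = (-2, 7), radius = 6

Circle with center (-2, 7) and radius 6


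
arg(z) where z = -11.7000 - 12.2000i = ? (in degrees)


Re = -11.7, Im = -12.2
arg = atan2(-12.2, -11.7) = -133.8015 degrees

arg(z) = -133.8015 degrees


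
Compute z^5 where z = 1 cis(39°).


r^5 = 1^5 = 1
n*theta = 5*39° = 195° = 195° (mod 360)
a = 1*cos(195°) = -0.9659
b = 1*sin(195°) = -0.2588

1 cis(195°) = -0.9659 - 0.2588i


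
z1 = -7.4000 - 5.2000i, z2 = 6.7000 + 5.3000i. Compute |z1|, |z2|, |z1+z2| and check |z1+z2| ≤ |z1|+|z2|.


|z1| = sqrt((-7.4)^2 + (-5.2)^2) = sqrt(81.8) = 9.0443
|z2| = sqrt(6.7^2 + 5.3^2) = sqrt(72.98) = 8.5428
z1+z2 = -0.7000 + 0.1000i
|z1+z2| = sqrt(0.5) = 0.7071
|z1|+|z2| = 9.0443 + 8.5428 = 17.5871

|z1+z2| = 0.7071 ≤ |z1|+|z2| = 17.5871 (verified)


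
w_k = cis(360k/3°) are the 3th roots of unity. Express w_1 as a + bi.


Angle = 360*1/3 = 120°
a = cos(120°) = -0.5000
b = sin(120°) = 0.8660

-0.5000 + 0.8660i


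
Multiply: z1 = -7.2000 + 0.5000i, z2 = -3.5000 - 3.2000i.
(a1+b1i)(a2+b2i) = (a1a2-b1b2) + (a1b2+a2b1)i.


Real = -7.2*(-3.5) - 0.5*(-3.2) = 25.2 - (-1.6) = 26.8
Imag = -7.2*(-3.2) - (3.5)*0.5 = 23.04 - (1.75) = 21.29

26.8000 + 21.2900i


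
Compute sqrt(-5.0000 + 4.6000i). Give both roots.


|z| = sqrt(25+21.16) = 6.7941
sqrt((|z|+a)/2) = sqrt((6.7941+(-5))/2) = sqrt(0.8971) = 0.9471
sqrt((|z|-a)/2) = sqrt((6.7941-(-5))/2) = sqrt(5.8971) = 2.4284

±(0.9471 + 2.4284i) i.e. 0.9471 + 2.4284i and -0.9471 - 2.4284i


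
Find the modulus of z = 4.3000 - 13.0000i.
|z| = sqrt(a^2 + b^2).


|z| = sqrt(4.3^2 + (-13)^2) = sqrt(18.49 + 169) = sqrt(187.49) = 13.6927

|z| = 13.6927


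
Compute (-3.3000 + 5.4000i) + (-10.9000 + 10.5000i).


Real: -3.3 - 10.9 = -14.2
Imag: 5.4 + 10.5 = 15.9

-14.2000 + 15.9000i


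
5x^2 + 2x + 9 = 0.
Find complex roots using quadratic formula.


disc = 2^2 - 4*5*9 = 4 - 180 = -176
sqrt(|disc|) = sqrt(176) = 13.2665
Real part = -2/(2*5) = -0.2000
Imag part = 13.2665/(2*5) = 1.3266

-0.2000 ± 1.3266i


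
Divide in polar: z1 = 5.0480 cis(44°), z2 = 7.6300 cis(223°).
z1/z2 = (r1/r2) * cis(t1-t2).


r = 5.0480 / 7.6300 = 0.6616
theta = 44° - 223° = -179° = 181° (mod 360)

0.6616 cis(181°)


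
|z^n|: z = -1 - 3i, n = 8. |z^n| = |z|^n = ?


|z| = sqrt(1+9) = sqrt(10) = 3.1623
|z^8| = |z|^8 = (sqrt(10))^8 = 10^4 = 10000

|z^8| = 10000


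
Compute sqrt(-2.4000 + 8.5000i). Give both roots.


|z| = sqrt(5.76+72.25) = 8.8323
sqrt((|z|+a)/2) = sqrt((8.8323+(-2.4))/2) = sqrt(3.2162) = 1.7934
sqrt((|z|-a)/2) = sqrt((8.8323-(-2.4))/2) = sqrt(5.6162) = 2.3698

±(1.7934 + 2.3698i) i.e. 1.7934 + 2.3698i and -1.7934 - 2.3698i


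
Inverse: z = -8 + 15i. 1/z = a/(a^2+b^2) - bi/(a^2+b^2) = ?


|z|^2 = 64+225 = 289
1/z = (-8 - 15i)/289

1/z = -0.0277 - 0.0519i


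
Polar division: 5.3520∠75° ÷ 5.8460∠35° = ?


r = 5.3520 / 5.8460 = 0.9155
theta = 75° - 35° = 40° = 40° (mod 360)

0.9155 cis(40°)


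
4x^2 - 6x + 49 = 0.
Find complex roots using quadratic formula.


disc = (-6)^2 - 4*4*49 = 36 - 784 = -748
sqrt(|disc|) = sqrt(748) = 27.3496
Real part = 6/(2*4) = 0.7500
Imag part = 27.3496/(2*4) = 3.4187

0.7500 ± 3.4187i


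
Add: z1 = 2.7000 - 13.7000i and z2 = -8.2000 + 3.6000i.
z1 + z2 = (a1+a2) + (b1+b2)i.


Real: 2.7 - 8.2 = -5.5
Imag: -13.7 + 3.6 = -10.1

-5.5000 - 10.1000i


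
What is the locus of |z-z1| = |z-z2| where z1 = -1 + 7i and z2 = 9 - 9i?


Equal distances means the locus is the perpendicular bisector of z1 and z2.
Midpoint = ((-1+9)/2, (7+(-9))/2) = (4.0000, -1.0000)

Perpendicular bisector through (4.0000, -1.0000)


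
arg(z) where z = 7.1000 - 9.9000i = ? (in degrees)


Re = 7.1, Im = -9.9
arg = atan2(-9.9, 7.1) = -54.3530 degrees

arg(z) = -54.3530 degrees


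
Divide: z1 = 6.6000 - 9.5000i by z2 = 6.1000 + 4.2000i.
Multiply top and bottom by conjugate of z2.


Conjugate of z2 = 6.1000 - 4.2000i
Numerator: (6.6000 - 9.5000i)(6.1000 - 4.2000i) = 0.3600 - 85.6700i
Denominator: 6.1^2 + 4.2^2 = 54.85
Result = (0.3600 - 85.6700i)/54.85

0.0066 - 1.5619i


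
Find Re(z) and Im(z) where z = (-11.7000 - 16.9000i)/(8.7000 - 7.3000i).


Multiply by conjugate: (-11.7000 - 16.9000i)(8.7000 + 7.3000i) / (8.7^2 + (-7.3)^2)
Numerator real = -11.7*8.7 - (16.9)*(-7.3) = 21.58
Numerator imag = -16.9*8.7 - (-11.7)*(-7.3) = -232.44
Denominator = 128.98
Re(z) = 21.58/128.98 = 0.1673
Im(z) = -232.44/128.98 = -1.8021

Re(z) = 0.1673, Im(z) = -1.8021


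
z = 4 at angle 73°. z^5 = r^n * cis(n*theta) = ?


r^5 = 4^5 = 1024
n*theta = 5*73° = 365° = 5° (mod 360)
a = 1024*cos(5°) = 1020.1034
b = 1024*sin(5°) = 89.2475

1024 cis(5°) = 1020.1034 + 89.2475i


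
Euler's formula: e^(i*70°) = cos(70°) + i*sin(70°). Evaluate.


cos(70°) = 0.3420
sin(70°) = 0.9397

e^(i*70°) = 0.3420 + 0.9397i


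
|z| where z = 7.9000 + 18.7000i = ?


|z| = sqrt(7.9^2 + 18.7^2) = sqrt(62.41 + 349.69) = sqrt(412.1) = 20.3002

|z| = 20.3002


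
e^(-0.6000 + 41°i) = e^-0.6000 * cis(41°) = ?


e^-0.6000 = 0.5488
cos(41°) = 0.7547
sin(41°) = 0.6561
Real = 0.5488*0.7547 = 0.4142
Imag = 0.5488*0.6561 = 0.3601

0.4142 + 0.3601i


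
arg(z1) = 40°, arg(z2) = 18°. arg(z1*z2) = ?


arg(z1*z2) = 40° + 18° = 58°
Normalized to (-180°, 180°]: 58°

58°


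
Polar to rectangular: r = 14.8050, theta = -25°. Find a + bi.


a = 14.8050*cos(-25°) = 14.8050*0.90631 = 13.4179
b = 14.8050*sin(-25°) = 14.8050*(-0.42262) = -6.2569

13.4179 - 6.2569i


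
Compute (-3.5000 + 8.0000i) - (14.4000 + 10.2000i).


Real: -3.5 - 14.4 = -17.9
Imag: 8 - 10.2 = -2.2

-17.9000 - 2.2000i


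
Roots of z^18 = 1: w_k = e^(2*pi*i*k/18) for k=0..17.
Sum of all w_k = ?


The sum of all 18th roots of unity is 0.
Geometric series: (1 - w^18)/(1 - w) = (1-1)/(1-w) = 0 since w^18 = 1, w ≠ 1.
Alternatively: coefficient of z^17 in z^18 - 1 is 0.

0


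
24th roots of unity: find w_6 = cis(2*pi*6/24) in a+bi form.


Angle = 360*6/24 = 90°
a = cos(90°) = 0
b = sin(90°) = 1.0000

0 + 1.0000i


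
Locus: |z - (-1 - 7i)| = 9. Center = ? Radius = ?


|z - z0| = r is a circle with center z0 and radius r.
Center = (-1, -7), radius = 9

Circle with center (-1, -7) and radius 9


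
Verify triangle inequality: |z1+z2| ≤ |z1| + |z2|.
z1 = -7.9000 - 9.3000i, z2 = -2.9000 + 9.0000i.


|z1| = sqrt((-7.9)^2 + (-9.3)^2) = sqrt(148.9) = 12.2025
|z2| = sqrt((-2.9)^2 + 9^2) = sqrt(89.41) = 9.4557
z1+z2 = -10.8000 - 0.3000i
|z1+z2| = sqrt(116.73) = 10.8042
|z1|+|z2| = 12.2025 + 9.4557 = 21.6582

|z1+z2| = 10.8042 ≤ |z1|+|z2| = 21.6582 (verified)


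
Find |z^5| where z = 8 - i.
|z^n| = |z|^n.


|z| = sqrt(64+1) = sqrt(65) = 8.0623
|z^5| = |z|^5 = (sqrt(65))^5 = 65^2 * sqrt(65) = 4225*sqrt(65)

|z^5| = 4225*sqrt(65) ≈ 34063.0390


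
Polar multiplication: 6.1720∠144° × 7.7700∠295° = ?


r = 6.1720 * 7.7700 = 47.9564
theta = 144° + 295° = 439° = 79° (mod 360)

47.9564 cis(79°)
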